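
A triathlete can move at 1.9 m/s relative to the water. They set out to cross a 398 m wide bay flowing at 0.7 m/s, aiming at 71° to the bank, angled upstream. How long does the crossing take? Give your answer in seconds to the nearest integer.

The component of the triathlete's velocity perpendicular to the bank is 1.9 × sin 71° = 1.796 m/s.
Only the cross-stream component determines the crossing time; the current contributes nothing perpendicular to the bank.
Time = 398 / 1.796 = 221.544 s.

222 s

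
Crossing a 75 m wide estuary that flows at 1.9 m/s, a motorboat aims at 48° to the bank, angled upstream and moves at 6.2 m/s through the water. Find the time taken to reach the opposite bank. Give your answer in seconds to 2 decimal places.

The component of the motorboat's velocity perpendicular to the bank is 6.2 × sin 48° = 4.607 m/s.
The current is parallel to the bank, so it does not affect the crossing time.
Time = 75 / 4.607 = 16.278 s.

16.28 s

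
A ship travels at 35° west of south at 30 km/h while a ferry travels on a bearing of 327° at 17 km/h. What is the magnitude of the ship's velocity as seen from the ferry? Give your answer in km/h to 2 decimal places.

Taking east as x and north as y: ship velocity = (-17.207, -24.575) km/h; ferry velocity = (-9.259, 14.257) km/h.
Velocity of ship relative to ferry = (-17.207, -24.575) − (-9.259, 14.257) = (-7.948, -38.832) km/h.
Magnitude = |(-7.948, -38.832)| = 39.637 km/h.

39.64 km/h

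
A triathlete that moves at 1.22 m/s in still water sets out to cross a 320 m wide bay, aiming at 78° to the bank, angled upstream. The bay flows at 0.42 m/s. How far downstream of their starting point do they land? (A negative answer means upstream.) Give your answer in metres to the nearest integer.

45 m

Perpendicular speed = 1.193 m/s; crossing time = 320 / 1.193 = 268.155 s.
Net downstream speed = 0.166 m/s.
Drift = 0.166 × 268.155 = 44.607 m (downstream).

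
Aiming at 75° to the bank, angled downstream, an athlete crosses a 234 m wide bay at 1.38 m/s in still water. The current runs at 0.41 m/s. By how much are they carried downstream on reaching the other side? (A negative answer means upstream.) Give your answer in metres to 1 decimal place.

Perpendicular speed = 1.333 m/s; crossing time = 234 / 1.333 = 175.547 s.
Net downstream speed = 0.767 m/s.
Drift = 0.767 × 175.547 = 134.674 m (downstream).

134.7 m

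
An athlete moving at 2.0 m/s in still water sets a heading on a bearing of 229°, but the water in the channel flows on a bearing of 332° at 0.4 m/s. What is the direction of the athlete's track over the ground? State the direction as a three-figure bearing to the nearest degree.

241°

Taking east as x and north as y: velocity relative to the water = (-1.509, -1.312) m/s; the water relative to ground = (-0.188, 0.353) m/s.
Velocity relative to ground = (-1.509, -1.312) + (-0.188, 0.353) = (-1.697, -0.959) m/s.
Bearing = atan2(-1.70, -0.96) = 240.53° clockwise from north.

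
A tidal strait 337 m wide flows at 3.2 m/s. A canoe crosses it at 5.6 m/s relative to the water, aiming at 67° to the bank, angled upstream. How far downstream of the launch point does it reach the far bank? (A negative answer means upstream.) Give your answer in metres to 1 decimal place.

66.2 m

Perpendicular speed = 5.155 m/s; crossing time = 337 / 5.155 = 65.376 s.
Net downstream speed = 1.012 m/s.
Drift = 1.012 × 65.376 = 66.154 m (downstream).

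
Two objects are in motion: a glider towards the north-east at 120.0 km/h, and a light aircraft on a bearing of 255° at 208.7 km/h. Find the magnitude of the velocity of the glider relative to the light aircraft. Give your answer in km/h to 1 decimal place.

Taking east as x and north as y: glider velocity = (84.853, 84.853) km/h; light aircraft velocity = (-201.589, -54.016) km/h.
Velocity of glider relative to light aircraft = (84.853, 84.853) − (-201.589, -54.016) = (286.442, 138.868) km/h.
Magnitude = |(286.442, 138.868)| = 318.329 km/h.

318.3 km/h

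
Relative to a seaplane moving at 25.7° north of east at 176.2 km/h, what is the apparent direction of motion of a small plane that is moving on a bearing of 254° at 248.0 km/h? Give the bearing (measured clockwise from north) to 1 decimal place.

Taking east as x and north as y: small plane velocity = (-238.393, -68.358) km/h; seaplane velocity = (158.770, 76.411) km/h.
Velocity of small plane relative to seaplane = (-238.393, -68.358) − (158.770, 76.411) = (-397.163, -144.769) km/h.
Bearing = atan2(-397.16, -144.77) = 249.97° clockwise from north.

250.0°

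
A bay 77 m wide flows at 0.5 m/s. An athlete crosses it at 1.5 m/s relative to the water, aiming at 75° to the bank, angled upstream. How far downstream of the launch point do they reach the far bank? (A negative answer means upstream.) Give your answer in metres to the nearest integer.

Perpendicular speed = 1.449 m/s; crossing time = 77 / 1.449 = 53.144 s.
Net downstream speed = 0.112 m/s.
Drift = 0.112 × 53.144 = 5.940 m (downstream).

6 m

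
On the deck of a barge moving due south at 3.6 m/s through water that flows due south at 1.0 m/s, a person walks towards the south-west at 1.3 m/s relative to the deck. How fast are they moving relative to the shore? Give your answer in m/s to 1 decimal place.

In east/north components (m/s): person relative to barge = (-0.919, -0.919); barge relative to water = (0.000, -3.600); water relative to ground = (0.000, -1.000).
Sum = (-0.919, -5.519) m/s.
Speed = |(-0.919, -5.519)| = 5.595 m/s.

5.6 m/s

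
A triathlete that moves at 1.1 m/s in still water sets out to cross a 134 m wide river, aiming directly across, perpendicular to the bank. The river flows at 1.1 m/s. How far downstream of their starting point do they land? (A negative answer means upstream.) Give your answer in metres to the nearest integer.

Perpendicular speed = 1.100 m/s; crossing time = 134 / 1.100 = 121.818 s.
Net downstream speed = 1.100 m/s.
Drift = 1.100 × 121.818 = 134.000 m (downstream).

134 m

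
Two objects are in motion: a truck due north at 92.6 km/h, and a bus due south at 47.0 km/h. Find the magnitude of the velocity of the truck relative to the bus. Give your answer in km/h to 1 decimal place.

139.6 km/h

Taking east as x and north as y: truck velocity = (0.000, 92.600) km/h; bus velocity = (0.000, -47.000) km/h.
Velocity of truck relative to bus = (0.000, 92.600) − (0.000, -47.000) = (0.000, 139.600) km/h.
Magnitude = |(0.000, 139.600)| = 139.600 km/h.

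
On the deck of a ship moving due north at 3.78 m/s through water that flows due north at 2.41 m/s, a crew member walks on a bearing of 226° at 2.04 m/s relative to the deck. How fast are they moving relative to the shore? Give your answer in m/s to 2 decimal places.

In east/north components (m/s): crew member relative to ship = (-1.467, -1.417); ship relative to water = (0.000, 3.780); water relative to ground = (0.000, 2.410).
Sum = (-1.467, 4.773) m/s.
Speed = |(-1.467, 4.773)| = 4.993 m/s.

4.99 m/s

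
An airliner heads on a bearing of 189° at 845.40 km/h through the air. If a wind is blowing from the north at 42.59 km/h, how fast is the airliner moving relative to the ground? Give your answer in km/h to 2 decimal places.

887.49 km/h

Taking east as x and north as y: velocity relative to the air = (-132.250, -834.992) km/h; the air relative to ground = (0.000, -42.590) km/h.
Velocity relative to ground = (-132.250, -834.992) + (0.000, -42.590) = (-132.250, -877.582) km/h.
Speed = |(-132.250, -877.582)| = 887.491 km/h.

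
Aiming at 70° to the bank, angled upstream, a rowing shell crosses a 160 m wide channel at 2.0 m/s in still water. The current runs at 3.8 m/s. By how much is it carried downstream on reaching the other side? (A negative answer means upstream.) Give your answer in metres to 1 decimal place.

Perpendicular speed = 1.879 m/s; crossing time = 160 / 1.879 = 85.134 s.
Net downstream speed = 3.116 m/s.
Drift = 3.116 × 85.134 = 265.275 m (downstream).

265.3 m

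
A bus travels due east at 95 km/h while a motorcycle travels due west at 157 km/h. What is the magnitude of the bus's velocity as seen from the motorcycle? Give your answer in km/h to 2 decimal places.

252.00 km/h

Taking east as x and north as y: bus velocity = (95.000, 0.000) km/h; motorcycle velocity = (-157.000, 0.000) km/h.
Velocity of bus relative to motorcycle = (95.000, 0.000) − (-157.000, 0.000) = (252.000, 0.000) km/h.
Magnitude = |(252.000, 0.000)| = 252.000 km/h.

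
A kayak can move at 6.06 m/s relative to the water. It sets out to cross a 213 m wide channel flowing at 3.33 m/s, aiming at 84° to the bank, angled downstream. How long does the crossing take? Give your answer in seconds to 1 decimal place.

35.3 s

The component of the kayak's velocity perpendicular to the bank is 6.06 × sin 84° = 6.027 m/s.
Only the cross-stream component determines the crossing time; the current contributes nothing perpendicular to the bank.
Time = 213 / 6.027 = 35.342 s.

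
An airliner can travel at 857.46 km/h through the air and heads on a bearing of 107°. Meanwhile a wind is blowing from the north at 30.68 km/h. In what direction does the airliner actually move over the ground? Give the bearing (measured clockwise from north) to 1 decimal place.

108.9°

Taking east as x and north as y: velocity relative to the air = (819.993, -250.697) km/h; the air relative to ground = (0.000, -30.680) km/h.
Velocity relative to ground = (819.993, -250.697) + (0.000, -30.680) = (819.993, -281.377) km/h.
Bearing = atan2(819.99, -281.38) = 108.94° clockwise from north.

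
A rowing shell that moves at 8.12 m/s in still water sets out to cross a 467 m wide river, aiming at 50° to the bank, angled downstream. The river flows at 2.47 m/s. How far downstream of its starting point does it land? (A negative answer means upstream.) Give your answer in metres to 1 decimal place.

577.3 m

Perpendicular speed = 6.220 m/s; crossing time = 467 / 6.220 = 75.077 s.
Net downstream speed = 7.689 m/s.
Drift = 7.689 × 75.077 = 577.300 m (downstream).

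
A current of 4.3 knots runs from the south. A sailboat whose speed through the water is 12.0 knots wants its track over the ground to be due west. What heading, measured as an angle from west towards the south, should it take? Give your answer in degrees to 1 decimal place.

The current pushes perpendicular to the desired track; the heading must have a component into the current equal to 4.3 knots: 12.0 sin θ = 4.3.
sin θ = 0.3583, so θ = 20.998°.

21.0°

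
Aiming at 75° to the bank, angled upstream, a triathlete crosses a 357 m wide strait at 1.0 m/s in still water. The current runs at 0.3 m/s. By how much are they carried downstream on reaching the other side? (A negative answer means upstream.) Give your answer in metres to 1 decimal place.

15.2 m

Perpendicular speed = 0.966 m/s; crossing time = 357 / 0.966 = 369.594 s.
Net downstream speed = 0.041 m/s.
Drift = 0.041 × 369.594 = 15.220 m (downstream).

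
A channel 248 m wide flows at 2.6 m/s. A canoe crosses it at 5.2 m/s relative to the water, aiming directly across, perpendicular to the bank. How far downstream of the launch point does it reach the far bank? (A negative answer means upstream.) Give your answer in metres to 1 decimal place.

Perpendicular speed = 5.200 m/s; crossing time = 248 / 5.200 = 47.692 s.
Net downstream speed = 2.600 m/s.
Drift = 2.600 × 47.692 = 124.000 m (downstream).

124.0 m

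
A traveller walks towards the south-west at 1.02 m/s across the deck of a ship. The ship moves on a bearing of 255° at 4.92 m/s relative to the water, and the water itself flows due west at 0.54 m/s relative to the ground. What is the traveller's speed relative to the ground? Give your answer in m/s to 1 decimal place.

In east/north components (m/s): traveller relative to ship = (-0.721, -0.721); ship relative to water = (-4.752, -1.273); water relative to ground = (-0.540, 0.000).
Sum = (-6.014, -1.995) m/s.
Speed = |(-6.014, -1.995)| = 6.336 m/s.

6.3 m/s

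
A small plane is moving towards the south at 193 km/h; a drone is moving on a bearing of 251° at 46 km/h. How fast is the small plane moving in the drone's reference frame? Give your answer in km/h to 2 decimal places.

183.26 km/h

Taking east as x and north as y: small plane velocity = (0.000, -193.000) km/h; drone velocity = (-43.494, -14.976) km/h.
Velocity of small plane relative to drone = (0.000, -193.000) − (-43.494, -14.976) = (43.494, -178.024) km/h.
Magnitude = |(43.494, -178.024)| = 183.260 km/h.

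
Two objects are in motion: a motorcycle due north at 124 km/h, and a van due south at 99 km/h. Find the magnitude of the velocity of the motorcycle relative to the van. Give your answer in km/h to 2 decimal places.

223.00 km/h

Taking east as x and north as y: motorcycle velocity = (0.000, 124.000) km/h; van velocity = (0.000, -99.000) km/h.
Velocity of motorcycle relative to van = (0.000, 124.000) − (0.000, -99.000) = (0.000, 223.000) km/h.
Magnitude = |(0.000, 223.000)| = 223.000 km/h.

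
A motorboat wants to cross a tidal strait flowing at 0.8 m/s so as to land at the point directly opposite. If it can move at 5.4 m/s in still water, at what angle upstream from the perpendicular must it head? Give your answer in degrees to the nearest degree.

9°

To cancel the current, the upstream component of the motorboat's velocity must equal the flow: 5.4 sin θ = 0.8.
sin θ = 0.8 / 5.4 = 0.1481.
θ = arcsin(0.1481) = 8.520°.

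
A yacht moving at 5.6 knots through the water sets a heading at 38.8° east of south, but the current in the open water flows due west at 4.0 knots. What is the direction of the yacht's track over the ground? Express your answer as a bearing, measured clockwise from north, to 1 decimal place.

186.4°

Taking east as x and north as y: velocity relative to the water = (3.509, -4.364) knots; the water relative to ground = (-4.000, 0.000) knots.
Velocity relative to ground = (3.509, -4.364) + (-4.000, 0.000) = (-0.491, -4.364) knots.
Bearing = atan2(-0.49, -4.36) = 186.42° clockwise from north.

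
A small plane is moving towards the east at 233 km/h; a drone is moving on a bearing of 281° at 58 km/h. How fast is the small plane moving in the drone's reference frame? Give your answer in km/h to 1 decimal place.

Taking east as x and north as y: small plane velocity = (233.000, 0.000) km/h; drone velocity = (-56.934, 11.067) km/h.
Velocity of small plane relative to drone = (233.000, 0.000) − (-56.934, 11.067) = (289.934, -11.067) km/h.
Magnitude = |(289.934, -11.067)| = 290.146 km/h.

290.1 km/h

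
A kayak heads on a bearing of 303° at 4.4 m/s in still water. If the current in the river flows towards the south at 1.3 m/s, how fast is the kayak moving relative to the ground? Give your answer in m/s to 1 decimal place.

3.8 m/s

Taking east as x and north as y: velocity relative to the water = (-3.690, 2.396) m/s; the water relative to ground = (0.000, -1.300) m/s.
Velocity relative to ground = (-3.690, 2.396) + (0.000, -1.300) = (-3.690, 1.096) m/s.
Speed = |(-3.690, 1.096)| = 3.850 m/s.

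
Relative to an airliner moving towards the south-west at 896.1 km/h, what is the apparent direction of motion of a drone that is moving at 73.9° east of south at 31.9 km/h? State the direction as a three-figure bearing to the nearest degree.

047°

Taking east as x and north as y: drone velocity = (30.649, -8.846) km/h; airliner velocity = (-633.638, -633.638) km/h.
Velocity of drone relative to airliner = (30.649, -8.846) − (-633.638, -633.638) = (664.287, 624.792) km/h.
Bearing = atan2(664.29, 624.79) = 46.75° clockwise from north.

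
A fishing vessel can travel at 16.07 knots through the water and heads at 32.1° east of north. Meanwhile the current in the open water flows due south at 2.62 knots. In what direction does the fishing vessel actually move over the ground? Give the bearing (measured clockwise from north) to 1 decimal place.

037.8°

Taking east as x and north as y: velocity relative to the water = (8.540, 13.613) knots; the water relative to ground = (0.000, -2.620) knots.
Velocity relative to ground = (8.540, 13.613) + (0.000, -2.620) = (8.540, 10.993) knots.
Bearing = atan2(8.54, 10.99) = 37.84° clockwise from north.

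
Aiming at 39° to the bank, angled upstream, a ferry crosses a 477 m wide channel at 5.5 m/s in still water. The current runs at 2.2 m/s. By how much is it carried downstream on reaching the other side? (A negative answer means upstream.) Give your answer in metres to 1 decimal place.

-285.9 m

Perpendicular speed = 3.461 m/s; crossing time = 477 / 3.461 = 137.811 s.
Net downstream speed = -2.074 m/s.
Drift = -2.074 × 137.811 = -285.862 m (upstream).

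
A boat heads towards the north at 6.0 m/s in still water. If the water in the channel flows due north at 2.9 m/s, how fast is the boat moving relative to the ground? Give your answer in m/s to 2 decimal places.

Taking east as x and north as y: velocity relative to the water = (0.000, 6.000) m/s; the water relative to ground = (0.000, 2.900) m/s.
Velocity relative to ground = (0.000, 6.000) + (0.000, 2.900) = (0.000, 8.900) m/s.
Speed = |(0.000, 8.900)| = 8.900 m/s.

8.90 m/s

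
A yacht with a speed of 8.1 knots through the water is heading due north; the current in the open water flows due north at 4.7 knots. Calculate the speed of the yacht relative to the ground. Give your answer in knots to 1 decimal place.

Taking east as x and north as y: velocity relative to the water = (0.000, 8.100) knots; the water relative to ground = (0.000, 4.700) knots.
Velocity relative to ground = (0.000, 8.100) + (0.000, 4.700) = (0.000, 12.800) knots.
Speed = |(0.000, 12.800)| = 12.800 knots.

12.8 knots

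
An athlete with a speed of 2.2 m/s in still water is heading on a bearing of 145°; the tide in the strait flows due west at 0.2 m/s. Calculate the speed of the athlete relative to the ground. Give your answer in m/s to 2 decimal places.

Taking east as x and north as y: velocity relative to the water = (1.262, -1.802) m/s; the water relative to ground = (-0.200, 0.000) m/s.
Velocity relative to ground = (1.262, -1.802) + (-0.200, 0.000) = (1.062, -1.802) m/s.
Speed = |(1.062, -1.802)| = 2.092 m/s.

2.09 m/s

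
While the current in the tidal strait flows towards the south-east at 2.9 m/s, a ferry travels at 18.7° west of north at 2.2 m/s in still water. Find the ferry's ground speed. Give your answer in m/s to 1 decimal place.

1.3 m/s

Taking east as x and north as y: velocity relative to the water = (-0.705, 2.084) m/s; the water relative to ground = (2.051, -2.051) m/s.
Velocity relative to ground = (-0.705, 2.084) + (2.051, -2.051) = (1.345, 0.033) m/s.
Speed = |(1.345, 0.033)| = 1.346 m/s.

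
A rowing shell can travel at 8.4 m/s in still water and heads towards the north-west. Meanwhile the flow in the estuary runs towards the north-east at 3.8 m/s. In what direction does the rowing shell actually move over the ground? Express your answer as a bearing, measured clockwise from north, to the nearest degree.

Taking east as x and north as y: velocity relative to the water = (-5.940, 5.940) m/s; the water relative to ground = (2.687, 2.687) m/s.
Velocity relative to ground = (-5.940, 5.940) + (2.687, 2.687) = (-3.253, 8.627) m/s.
Bearing = atan2(-3.25, 8.63) = 339.34° clockwise from north.

339°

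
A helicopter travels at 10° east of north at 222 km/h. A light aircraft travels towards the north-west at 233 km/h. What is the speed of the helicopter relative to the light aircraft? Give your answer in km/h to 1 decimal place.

210.3 km/h

Taking east as x and north as y: helicopter velocity = (38.550, 218.627) km/h; light aircraft velocity = (-164.756, 164.756) km/h.
Velocity of helicopter relative to light aircraft = (38.550, 218.627) − (-164.756, 164.756) = (203.306, 53.871) km/h.
Magnitude = |(203.306, 53.871)| = 210.322 km/h.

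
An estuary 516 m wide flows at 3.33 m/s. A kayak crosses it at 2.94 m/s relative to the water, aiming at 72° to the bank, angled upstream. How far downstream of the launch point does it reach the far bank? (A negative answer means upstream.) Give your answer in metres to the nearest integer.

Perpendicular speed = 2.796 m/s; crossing time = 516 / 2.796 = 184.542 s.
Net downstream speed = 2.421 m/s.
Drift = 2.421 × 184.542 = 446.867 m (downstream).

447 m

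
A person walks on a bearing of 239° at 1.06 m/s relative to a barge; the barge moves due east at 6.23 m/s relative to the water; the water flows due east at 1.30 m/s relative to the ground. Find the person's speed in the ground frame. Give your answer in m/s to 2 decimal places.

In east/north components (m/s): person relative to barge = (-0.909, -0.546); barge relative to water = (6.230, 0.000); water relative to ground = (1.300, 0.000).
Sum = (6.621, -0.546) m/s.
Speed = |(6.621, -0.546)| = 6.644 m/s.

6.64 m/s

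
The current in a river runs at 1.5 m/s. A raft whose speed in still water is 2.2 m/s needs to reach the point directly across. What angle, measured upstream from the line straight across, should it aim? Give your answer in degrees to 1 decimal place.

To cancel the current, the upstream component of the raft's velocity must equal the flow: 2.2 sin θ = 1.5.
sin θ = 1.5 / 2.2 = 0.6818.
θ = arcsin(0.6818) = 42.986°.

43.0°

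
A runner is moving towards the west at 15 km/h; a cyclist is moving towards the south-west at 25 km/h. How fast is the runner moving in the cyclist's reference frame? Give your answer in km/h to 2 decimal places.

17.88 km/h

Taking east as x and north as y: runner velocity = (-15.000, 0.000) km/h; cyclist velocity = (-17.678, -17.678) km/h.
Velocity of runner relative to cyclist = (-15.000, 0.000) − (-17.678, -17.678) = (2.678, 17.678) km/h.
Magnitude = |(2.678, 17.678)| = 17.879 km/h.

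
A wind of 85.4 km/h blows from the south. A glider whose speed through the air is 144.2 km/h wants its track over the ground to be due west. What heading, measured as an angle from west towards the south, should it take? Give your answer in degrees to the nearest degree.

The wind pushes perpendicular to the desired track; the heading must have a component into the wind equal to 85.4 km/h: 144.2 sin θ = 85.4.
sin θ = 0.5922, so θ = 36.316°.

36°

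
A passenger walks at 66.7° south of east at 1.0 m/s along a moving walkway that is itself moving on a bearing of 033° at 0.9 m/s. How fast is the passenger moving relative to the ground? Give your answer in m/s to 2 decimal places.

0.90 m/s

Taking east as x and north as y: moving walkway velocity = (0.490, 0.755) m/s; passenger velocity relative to moving walkway = (0.396, -0.918) m/s.
Velocity relative to ground = (0.490, 0.755) + (0.396, -0.918) = (0.886, -0.164) m/s.
Speed = |(0.886, -0.164)| = 0.901 m/s.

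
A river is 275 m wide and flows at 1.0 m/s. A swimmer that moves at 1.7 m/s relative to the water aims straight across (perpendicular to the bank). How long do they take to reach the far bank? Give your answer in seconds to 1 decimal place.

The component of the swimmer's velocity perpendicular to the bank is 1.7 m/s.
The current is parallel to the bank, so it does not affect the crossing time.
Time = 275 / 1.700 = 161.765 s.

161.8 s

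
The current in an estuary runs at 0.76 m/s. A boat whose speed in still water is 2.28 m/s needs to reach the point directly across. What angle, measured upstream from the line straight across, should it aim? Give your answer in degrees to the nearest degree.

To cancel the current, the upstream component of the boat's velocity must equal the flow: 2.28 sin θ = 0.76.
sin θ = 0.76 / 2.28 = 0.3333.
θ = arcsin(0.3333) = 19.471°.

19°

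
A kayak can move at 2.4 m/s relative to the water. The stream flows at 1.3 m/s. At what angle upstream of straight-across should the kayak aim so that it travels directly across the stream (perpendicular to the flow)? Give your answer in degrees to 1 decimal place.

32.8°

To cancel the current, the upstream component of the kayak's velocity must equal the flow: 2.4 sin θ = 1.3.
sin θ = 1.3 / 2.4 = 0.5417.
θ = arcsin(0.5417) = 32.797°.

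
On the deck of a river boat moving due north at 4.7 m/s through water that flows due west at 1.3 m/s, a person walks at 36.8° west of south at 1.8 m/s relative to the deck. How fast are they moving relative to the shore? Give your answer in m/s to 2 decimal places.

In east/north components (m/s): person relative to river boat = (-1.078, -1.441); river boat relative to water = (0.000, 4.700); water relative to ground = (-1.300, 0.000).
Sum = (-2.378, 3.259) m/s.
Speed = |(-2.378, 3.259)| = 4.034 m/s.

4.03 m/s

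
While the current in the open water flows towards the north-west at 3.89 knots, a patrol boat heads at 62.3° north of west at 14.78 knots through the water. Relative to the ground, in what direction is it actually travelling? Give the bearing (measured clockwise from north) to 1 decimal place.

328.7°

Taking east as x and north as y: velocity relative to the water = (-6.870, 13.086) knots; the water relative to ground = (-2.751, 2.751) knots.
Velocity relative to ground = (-6.870, 13.086) + (-2.751, 2.751) = (-9.621, 15.837) knots.
Bearing = atan2(-9.62, 15.84) = 328.72° clockwise from north.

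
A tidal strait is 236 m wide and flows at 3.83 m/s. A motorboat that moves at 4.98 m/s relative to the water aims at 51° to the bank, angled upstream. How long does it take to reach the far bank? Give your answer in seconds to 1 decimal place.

The component of the motorboat's velocity perpendicular to the bank is 4.98 × sin 51° = 3.870 m/s.
The flow acts along the bank and has no component across it.
Time = 236 / 3.870 = 60.979 s.

61.0 s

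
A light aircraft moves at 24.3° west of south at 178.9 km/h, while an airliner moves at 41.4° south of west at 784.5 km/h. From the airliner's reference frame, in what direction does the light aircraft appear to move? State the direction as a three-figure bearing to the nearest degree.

Taking east as x and north as y: light aircraft velocity = (-73.620, -163.050) km/h; airliner velocity = (-588.462, -518.799) km/h.
Velocity of light aircraft relative to airliner = (-73.620, -163.050) − (-588.462, -518.799) = (514.842, 355.749) km/h.
Bearing = atan2(514.84, 355.75) = 55.36° clockwise from north.

055°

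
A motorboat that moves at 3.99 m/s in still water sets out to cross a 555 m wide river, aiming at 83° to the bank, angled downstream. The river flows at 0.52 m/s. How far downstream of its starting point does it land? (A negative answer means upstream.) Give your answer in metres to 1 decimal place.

141.0 m

Perpendicular speed = 3.960 m/s; crossing time = 555 / 3.960 = 140.142 s.
Net downstream speed = 1.006 m/s.
Drift = 1.006 × 140.142 = 141.019 m (downstream).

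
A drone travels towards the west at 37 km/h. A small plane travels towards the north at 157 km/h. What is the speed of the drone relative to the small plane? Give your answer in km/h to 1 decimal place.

161.3 km/h

Taking east as x and north as y: drone velocity = (-37.000, 0.000) km/h; small plane velocity = (0.000, 157.000) km/h.
Velocity of drone relative to small plane = (-37.000, 0.000) − (0.000, 157.000) = (-37.000, -157.000) km/h.
Magnitude = |(-37.000, -157.000)| = 161.301 km/h.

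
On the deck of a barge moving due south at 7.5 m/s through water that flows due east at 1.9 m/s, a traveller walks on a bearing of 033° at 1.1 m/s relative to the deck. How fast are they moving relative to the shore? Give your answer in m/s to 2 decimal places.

7.04 m/s

In east/north components (m/s): traveller relative to barge = (0.599, 0.923); barge relative to water = (0.000, -7.500); water relative to ground = (1.900, 0.000).
Sum = (2.499, -6.577) m/s.
Speed = |(2.499, -6.577)| = 7.036 m/s.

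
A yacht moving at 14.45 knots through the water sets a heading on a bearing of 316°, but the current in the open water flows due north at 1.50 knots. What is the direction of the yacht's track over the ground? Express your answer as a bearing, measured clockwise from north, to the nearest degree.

Taking east as x and north as y: velocity relative to the water = (-10.038, 10.394) knots; the water relative to ground = (0.000, 1.500) knots.
Velocity relative to ground = (-10.038, 10.394) + (0.000, 1.500) = (-10.038, 11.894) knots.
Bearing = atan2(-10.04, 11.89) = 319.84° clockwise from north.

320°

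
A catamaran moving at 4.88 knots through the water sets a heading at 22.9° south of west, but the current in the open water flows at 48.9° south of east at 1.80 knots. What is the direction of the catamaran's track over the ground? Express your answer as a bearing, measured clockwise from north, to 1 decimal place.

Taking east as x and north as y: velocity relative to the water = (-4.495, -1.899) knots; the water relative to ground = (1.183, -1.356) knots.
Velocity relative to ground = (-4.495, -1.899) + (1.183, -1.356) = (-3.312, -3.255) knots.
Bearing = atan2(-3.31, -3.26) = 225.50° clockwise from north.

225.5°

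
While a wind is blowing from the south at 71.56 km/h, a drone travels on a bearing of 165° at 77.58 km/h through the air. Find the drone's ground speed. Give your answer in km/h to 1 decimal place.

Taking east as x and north as y: velocity relative to the air = (20.079, -74.937) km/h; the air relative to ground = (0.000, 71.560) km/h.
Velocity relative to ground = (20.079, -74.937) + (0.000, 71.560) = (20.079, -3.377) km/h.
Speed = |(20.079, -3.377)| = 20.361 km/h.

20.4 km/h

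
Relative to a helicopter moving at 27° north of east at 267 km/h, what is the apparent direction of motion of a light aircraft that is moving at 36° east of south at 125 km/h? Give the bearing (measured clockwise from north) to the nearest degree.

216°

Taking east as x and north as y: light aircraft velocity = (73.473, -101.127) km/h; helicopter velocity = (237.899, 121.215) km/h.
Velocity of light aircraft relative to helicopter = (73.473, -101.127) − (237.899, 121.215) = (-164.426, -222.343) km/h.
Bearing = atan2(-164.43, -222.34) = 216.48° clockwise from north.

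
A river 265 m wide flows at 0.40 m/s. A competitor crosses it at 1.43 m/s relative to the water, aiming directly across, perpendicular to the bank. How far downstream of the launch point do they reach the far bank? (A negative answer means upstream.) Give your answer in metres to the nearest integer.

74 m

Perpendicular speed = 1.430 m/s; crossing time = 265 / 1.430 = 185.315 s.
Net downstream speed = 0.400 m/s.
Drift = 0.400 × 185.315 = 74.126 m (downstream).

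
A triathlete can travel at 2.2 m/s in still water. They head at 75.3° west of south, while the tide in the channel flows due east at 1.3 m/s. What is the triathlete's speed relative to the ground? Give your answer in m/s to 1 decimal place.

Taking east as x and north as y: velocity relative to the water = (-2.128, -0.558) m/s; the water relative to ground = (1.300, 0.000) m/s.
Velocity relative to ground = (-2.128, -0.558) + (1.300, 0.000) = (-0.828, -0.558) m/s.
Speed = |(-0.828, -0.558)| = 0.999 m/s.

1.0 m/s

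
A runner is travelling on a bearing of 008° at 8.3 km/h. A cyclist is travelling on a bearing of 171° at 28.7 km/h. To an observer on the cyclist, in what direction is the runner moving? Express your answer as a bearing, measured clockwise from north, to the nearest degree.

355°

Taking east as x and north as y: runner velocity = (1.155, 8.219) km/h; cyclist velocity = (4.490, -28.347) km/h.
Velocity of runner relative to cyclist = (1.155, 8.219) − (4.490, -28.347) = (-3.335, 36.566) km/h.
Bearing = atan2(-3.33, 36.57) = 354.79° clockwise from north.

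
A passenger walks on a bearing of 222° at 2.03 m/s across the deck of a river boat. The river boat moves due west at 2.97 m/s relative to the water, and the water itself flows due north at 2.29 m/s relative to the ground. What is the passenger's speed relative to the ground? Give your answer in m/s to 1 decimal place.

4.4 m/s

In east/north components (m/s): passenger relative to river boat = (-1.358, -1.509); river boat relative to water = (-2.970, 0.000); water relative to ground = (0.000, 2.290).
Sum = (-4.328, 0.781) m/s.
Speed = |(-4.328, 0.781)| = 4.398 m/s.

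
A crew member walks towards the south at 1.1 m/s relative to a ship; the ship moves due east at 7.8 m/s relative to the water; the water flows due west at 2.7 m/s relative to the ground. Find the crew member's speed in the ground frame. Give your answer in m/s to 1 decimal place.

In east/north components (m/s): crew member relative to ship = (0.000, -1.100); ship relative to water = (7.800, 0.000); water relative to ground = (-2.700, 0.000).
Sum = (5.100, -1.100) m/s.
Speed = |(5.100, -1.100)| = 5.217 m/s.

5.2 m/s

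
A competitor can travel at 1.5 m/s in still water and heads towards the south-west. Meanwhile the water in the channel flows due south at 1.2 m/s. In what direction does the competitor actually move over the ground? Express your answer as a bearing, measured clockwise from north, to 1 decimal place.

Taking east as x and north as y: velocity relative to the water = (-1.061, -1.061) m/s; the water relative to ground = (0.000, -1.200) m/s.
Velocity relative to ground = (-1.061, -1.061) + (0.000, -1.200) = (-1.061, -2.261) m/s.
Bearing = atan2(-1.06, -2.26) = 205.14° clockwise from north.

205.1°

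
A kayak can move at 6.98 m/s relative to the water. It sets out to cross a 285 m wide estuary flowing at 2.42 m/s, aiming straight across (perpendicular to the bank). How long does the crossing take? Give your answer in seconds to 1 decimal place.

40.8 s

The component of the kayak's velocity perpendicular to the bank is 6.98 m/s.
Only the cross-stream component determines the crossing time; the current contributes nothing perpendicular to the bank.
Time = 285 / 6.980 = 40.831 s.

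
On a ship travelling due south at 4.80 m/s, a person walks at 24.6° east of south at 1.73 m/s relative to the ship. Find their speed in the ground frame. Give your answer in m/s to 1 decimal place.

6.4 m/s

Taking east as x and north as y: ship velocity = (0.000, -4.800) m/s; person velocity relative to ship = (0.720, -1.573) m/s.
Velocity relative to ground = (0.000, -4.800) + (0.720, -1.573) = (0.720, -6.373) m/s.
Speed = |(0.720, -6.373)| = 6.414 m/s.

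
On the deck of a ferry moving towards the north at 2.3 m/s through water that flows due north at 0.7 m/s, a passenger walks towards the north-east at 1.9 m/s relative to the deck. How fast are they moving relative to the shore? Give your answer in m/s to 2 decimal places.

In east/north components (m/s): passenger relative to ferry = (1.344, 1.344); ferry relative to water = (0.000, 2.300); water relative to ground = (0.000, 0.700).
Sum = (1.344, 4.344) m/s.
Speed = |(1.344, 4.344)| = 4.547 m/s.

4.55 m/s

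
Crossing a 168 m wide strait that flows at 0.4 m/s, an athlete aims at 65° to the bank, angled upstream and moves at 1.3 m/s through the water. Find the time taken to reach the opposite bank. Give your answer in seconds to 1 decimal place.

142.6 s

The component of the athlete's velocity perpendicular to the bank is 1.3 × sin 65° = 1.178 m/s.
The current is parallel to the bank, so it does not affect the crossing time.
Time = 168 / 1.178 = 142.590 s.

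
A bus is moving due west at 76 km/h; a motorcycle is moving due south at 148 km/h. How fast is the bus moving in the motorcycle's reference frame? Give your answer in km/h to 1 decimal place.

166.4 km/h

Taking east as x and north as y: bus velocity = (-76.000, 0.000) km/h; motorcycle velocity = (0.000, -148.000) km/h.
Velocity of bus relative to motorcycle = (-76.000, 0.000) − (0.000, -148.000) = (-76.000, 148.000) km/h.
Magnitude = |(-76.000, 148.000)| = 166.373 km/h.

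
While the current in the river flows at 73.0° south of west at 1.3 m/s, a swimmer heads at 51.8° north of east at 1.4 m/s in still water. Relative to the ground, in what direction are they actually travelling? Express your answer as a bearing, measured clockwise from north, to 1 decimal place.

Taking east as x and north as y: velocity relative to the water = (0.866, 1.100) m/s; the water relative to ground = (-0.380, -1.243) m/s.
Velocity relative to ground = (0.866, 1.100) + (-0.380, -1.243) = (0.486, -0.143) m/s.
Bearing = atan2(0.49, -0.14) = 106.41° clockwise from north.

106.4°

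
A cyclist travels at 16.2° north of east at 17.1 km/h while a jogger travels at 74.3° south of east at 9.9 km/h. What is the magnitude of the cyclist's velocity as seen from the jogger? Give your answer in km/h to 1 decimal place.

19.8 km/h

Taking east as x and north as y: cyclist velocity = (16.421, 4.771) km/h; jogger velocity = (2.679, -9.531) km/h.
Velocity of cyclist relative to jogger = (16.421, 4.771) − (2.679, -9.531) = (13.742, 14.301) km/h.
Magnitude = |(13.742, 14.301)| = 19.834 km/h.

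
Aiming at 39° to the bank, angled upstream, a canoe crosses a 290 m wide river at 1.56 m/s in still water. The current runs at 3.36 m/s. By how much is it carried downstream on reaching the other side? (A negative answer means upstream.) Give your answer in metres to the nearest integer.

Perpendicular speed = 0.982 m/s; crossing time = 290 / 0.982 = 295.394 s.
Net downstream speed = 2.148 m/s.
Drift = 2.148 × 295.394 = 634.403 m (downstream).

634 m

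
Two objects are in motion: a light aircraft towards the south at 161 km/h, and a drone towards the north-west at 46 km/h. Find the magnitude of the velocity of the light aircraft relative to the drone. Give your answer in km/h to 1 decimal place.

Taking east as x and north as y: light aircraft velocity = (0.000, -161.000) km/h; drone velocity = (-32.527, 32.527) km/h.
Velocity of light aircraft relative to drone = (0.000, -161.000) − (-32.527, 32.527) = (32.527, -193.527) km/h.
Magnitude = |(32.527, -193.527)| = 196.241 km/h.

196.2 km/h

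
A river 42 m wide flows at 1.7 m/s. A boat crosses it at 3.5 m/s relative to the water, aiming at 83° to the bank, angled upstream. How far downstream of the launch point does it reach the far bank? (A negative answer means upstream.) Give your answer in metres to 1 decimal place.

15.4 m

Perpendicular speed = 3.474 m/s; crossing time = 42 / 3.474 = 12.090 s.
Net downstream speed = 1.273 m/s.
Drift = 1.273 × 12.090 = 15.396 m (downstream).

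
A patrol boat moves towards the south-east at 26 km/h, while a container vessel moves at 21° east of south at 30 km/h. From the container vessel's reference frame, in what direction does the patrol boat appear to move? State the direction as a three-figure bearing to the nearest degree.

038°

Taking east as x and north as y: patrol boat velocity = (18.385, -18.385) km/h; container vessel velocity = (10.751, -28.007) km/h.
Velocity of patrol boat relative to container vessel = (18.385, -18.385) − (10.751, -28.007) = (7.634, 9.623) km/h.
Bearing = atan2(7.63, 9.62) = 38.43° clockwise from north.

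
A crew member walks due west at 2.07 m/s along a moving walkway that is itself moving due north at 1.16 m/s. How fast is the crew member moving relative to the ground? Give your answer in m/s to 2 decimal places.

Taking east as x and north as y: moving walkway velocity = (0.000, 1.160) m/s; crew member velocity relative to moving walkway = (-2.070, 0.000) m/s.
Velocity relative to ground = (0.000, 1.160) + (-2.070, 0.000) = (-2.070, 1.160) m/s.
Speed = |(-2.070, 1.160)| = 2.373 m/s.

2.37 m/s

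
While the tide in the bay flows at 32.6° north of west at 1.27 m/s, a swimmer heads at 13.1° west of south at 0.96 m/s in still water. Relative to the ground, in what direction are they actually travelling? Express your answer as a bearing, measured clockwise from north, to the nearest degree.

259°

Taking east as x and north as y: velocity relative to the water = (-0.218, -0.935) m/s; the water relative to ground = (-1.070, 0.684) m/s.
Velocity relative to ground = (-0.218, -0.935) + (-1.070, 0.684) = (-1.287, -0.251) m/s.
Bearing = atan2(-1.29, -0.25) = 258.98° clockwise from north.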